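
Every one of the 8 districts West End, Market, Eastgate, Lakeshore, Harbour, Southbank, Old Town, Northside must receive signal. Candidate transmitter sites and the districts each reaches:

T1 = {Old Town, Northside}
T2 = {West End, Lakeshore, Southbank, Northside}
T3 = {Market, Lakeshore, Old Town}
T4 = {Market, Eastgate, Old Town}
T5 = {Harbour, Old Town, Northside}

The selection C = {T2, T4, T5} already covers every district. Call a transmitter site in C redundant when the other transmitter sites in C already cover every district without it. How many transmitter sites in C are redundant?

Drop T2: West End, Lakeshore, Southbank uncovered — not redundant.
Drop T4: Market, Eastgate uncovered — not redundant.
Drop T5: Harbour uncovered — not redundant.
None of the transmitter sites in C is redundant.

0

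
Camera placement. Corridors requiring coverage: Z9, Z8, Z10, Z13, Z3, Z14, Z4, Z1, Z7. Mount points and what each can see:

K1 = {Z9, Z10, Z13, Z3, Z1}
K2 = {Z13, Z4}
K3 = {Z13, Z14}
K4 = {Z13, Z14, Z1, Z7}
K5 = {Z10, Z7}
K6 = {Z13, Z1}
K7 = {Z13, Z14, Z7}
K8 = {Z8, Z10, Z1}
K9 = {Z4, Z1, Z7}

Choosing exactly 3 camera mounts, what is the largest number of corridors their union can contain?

8

Choosing K1, K2, K4 covers {Z9, Z10, Z13, Z3, Z14, Z4, Z1, Z7} — 8 corridors.
No choice of 3 camera mounts does better; here Z8 is left uncovered.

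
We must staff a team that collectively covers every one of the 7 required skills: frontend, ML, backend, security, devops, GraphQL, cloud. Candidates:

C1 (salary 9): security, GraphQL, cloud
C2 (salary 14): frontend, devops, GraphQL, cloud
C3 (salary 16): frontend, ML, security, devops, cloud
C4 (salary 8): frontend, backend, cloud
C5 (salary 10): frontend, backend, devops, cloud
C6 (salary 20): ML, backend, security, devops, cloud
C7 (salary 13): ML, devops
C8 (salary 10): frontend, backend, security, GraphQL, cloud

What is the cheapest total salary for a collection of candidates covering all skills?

23

C7, C8 cover every skill at salary 13 + 10 = 23.
Any cover uses at least 2 candidates; among all covering selections none totals below 23.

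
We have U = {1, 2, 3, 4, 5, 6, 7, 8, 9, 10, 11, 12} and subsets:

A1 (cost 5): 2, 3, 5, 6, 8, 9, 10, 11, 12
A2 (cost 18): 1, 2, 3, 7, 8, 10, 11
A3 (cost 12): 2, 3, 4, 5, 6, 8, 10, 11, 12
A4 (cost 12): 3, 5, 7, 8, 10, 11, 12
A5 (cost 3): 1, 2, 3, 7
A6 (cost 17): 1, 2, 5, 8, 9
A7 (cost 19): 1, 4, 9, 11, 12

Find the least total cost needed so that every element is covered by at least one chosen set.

20

A1, A3, A5 cover every element at cost 5 + 12 + 3 = 20.
Any cover uses at least 3 sets; among all covering selections none totals below 20.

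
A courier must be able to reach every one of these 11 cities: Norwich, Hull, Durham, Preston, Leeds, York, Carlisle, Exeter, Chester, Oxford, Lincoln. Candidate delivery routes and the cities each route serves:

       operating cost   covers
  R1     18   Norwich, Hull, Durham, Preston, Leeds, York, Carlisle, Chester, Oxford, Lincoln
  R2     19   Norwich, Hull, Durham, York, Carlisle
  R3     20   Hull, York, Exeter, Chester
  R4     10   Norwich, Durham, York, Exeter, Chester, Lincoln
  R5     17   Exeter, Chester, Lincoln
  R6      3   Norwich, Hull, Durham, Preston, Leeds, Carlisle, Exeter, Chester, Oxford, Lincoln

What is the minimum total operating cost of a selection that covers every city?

R4, R6 cover every city at operating cost 10 + 3 = 13.
Any cover uses at least 2 routes; among all covering selections none totals below 13.

13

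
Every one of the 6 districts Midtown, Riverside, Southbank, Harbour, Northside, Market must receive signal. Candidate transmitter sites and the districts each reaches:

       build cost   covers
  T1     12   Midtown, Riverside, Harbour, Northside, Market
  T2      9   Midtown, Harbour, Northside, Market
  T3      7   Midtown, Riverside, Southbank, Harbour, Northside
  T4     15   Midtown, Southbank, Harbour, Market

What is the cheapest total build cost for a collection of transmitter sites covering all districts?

16

T2, T3 cover every district at build cost 9 + 7 = 16.
Any cover uses at least 2 transmitter sites; among all covering selections none totals below 16.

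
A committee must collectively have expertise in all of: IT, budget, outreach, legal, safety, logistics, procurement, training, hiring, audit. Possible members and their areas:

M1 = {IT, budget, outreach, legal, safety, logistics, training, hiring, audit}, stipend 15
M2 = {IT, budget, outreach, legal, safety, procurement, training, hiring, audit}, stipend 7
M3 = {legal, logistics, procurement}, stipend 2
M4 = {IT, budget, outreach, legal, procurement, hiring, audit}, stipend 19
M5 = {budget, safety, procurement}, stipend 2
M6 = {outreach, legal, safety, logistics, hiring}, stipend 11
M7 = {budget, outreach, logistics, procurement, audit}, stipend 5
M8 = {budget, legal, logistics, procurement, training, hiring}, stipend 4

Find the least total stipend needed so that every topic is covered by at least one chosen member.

M2, M3 cover every topic at stipend 7 + 2 = 9.
Any cover uses at least 2 members; among all covering selections none totals below 9.

9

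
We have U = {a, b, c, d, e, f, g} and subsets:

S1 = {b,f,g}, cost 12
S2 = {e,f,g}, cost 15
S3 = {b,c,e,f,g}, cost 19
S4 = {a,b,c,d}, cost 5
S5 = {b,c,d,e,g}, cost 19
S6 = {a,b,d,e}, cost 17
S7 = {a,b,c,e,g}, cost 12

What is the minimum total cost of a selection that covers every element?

S2, S4 cover every element at cost 15 + 5 = 20.
Any cover uses at least 2 sets; among all covering selections none totals below 20.

20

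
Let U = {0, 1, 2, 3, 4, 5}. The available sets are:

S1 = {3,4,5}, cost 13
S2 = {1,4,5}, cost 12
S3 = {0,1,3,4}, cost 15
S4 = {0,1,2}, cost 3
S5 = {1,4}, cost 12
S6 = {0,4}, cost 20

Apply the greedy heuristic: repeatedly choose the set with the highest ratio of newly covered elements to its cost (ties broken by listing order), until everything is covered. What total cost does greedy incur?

16

Pick 1: S4 adds 3 new (0, 1, 2) at cost 3 (ratio 3/3).
Pick 2: S1 adds 3 new (3, 4, 5) at cost 13 (ratio 3/13).
Greedy total cost: 3 + 13 = 16.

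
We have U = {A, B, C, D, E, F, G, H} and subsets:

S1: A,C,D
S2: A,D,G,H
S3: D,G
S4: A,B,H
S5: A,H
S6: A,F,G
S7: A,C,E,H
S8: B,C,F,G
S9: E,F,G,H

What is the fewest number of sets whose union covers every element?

S1, S4, S9 together cover {A, B, C, D, E, F, G, H} — every element.
No 2 of the 9 sets cover everything (all 36 pairs fall short), so 3 is minimum.

3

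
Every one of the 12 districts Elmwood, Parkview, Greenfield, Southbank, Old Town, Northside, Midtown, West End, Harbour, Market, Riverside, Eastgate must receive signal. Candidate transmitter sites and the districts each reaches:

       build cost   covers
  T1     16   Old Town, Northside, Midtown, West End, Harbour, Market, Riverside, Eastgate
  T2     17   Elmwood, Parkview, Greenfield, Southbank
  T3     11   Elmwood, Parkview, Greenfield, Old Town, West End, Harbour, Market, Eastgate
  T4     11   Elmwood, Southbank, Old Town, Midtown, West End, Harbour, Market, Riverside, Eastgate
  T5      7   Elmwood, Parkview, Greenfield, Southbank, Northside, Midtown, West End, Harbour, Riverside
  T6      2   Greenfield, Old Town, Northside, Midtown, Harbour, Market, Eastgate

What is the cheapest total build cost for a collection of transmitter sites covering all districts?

9

T5, T6 cover every district at build cost 7 + 2 = 9.
Any cover uses at least 2 transmitter sites; among all covering selections none totals below 9.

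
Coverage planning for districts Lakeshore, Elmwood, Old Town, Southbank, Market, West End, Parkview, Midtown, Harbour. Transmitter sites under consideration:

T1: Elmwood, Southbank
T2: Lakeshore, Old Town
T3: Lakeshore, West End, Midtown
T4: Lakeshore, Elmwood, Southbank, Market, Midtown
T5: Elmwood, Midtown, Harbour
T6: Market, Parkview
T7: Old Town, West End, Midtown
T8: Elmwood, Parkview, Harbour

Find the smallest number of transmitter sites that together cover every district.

3

T4, T7, T8 together cover {Lakeshore, Elmwood, Old Town, Southbank, Market, West End, Parkview, Midtown, Harbour} — every district.
No 2 of the 8 transmitter sites cover everything (all 28 pairs fall short), so 3 is minimum.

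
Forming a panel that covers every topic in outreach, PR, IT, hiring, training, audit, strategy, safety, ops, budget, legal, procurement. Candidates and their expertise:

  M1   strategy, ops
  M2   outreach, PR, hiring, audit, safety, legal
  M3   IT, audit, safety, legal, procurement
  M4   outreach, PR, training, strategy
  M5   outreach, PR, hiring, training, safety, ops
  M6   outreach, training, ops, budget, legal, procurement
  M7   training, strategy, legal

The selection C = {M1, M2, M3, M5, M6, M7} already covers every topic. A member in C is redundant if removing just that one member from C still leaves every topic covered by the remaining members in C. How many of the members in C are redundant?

Drop M1: the rest still cover every topic — redundant.
Drop M2: the rest still cover every topic — redundant.
Drop M3: IT uncovered — not redundant.
Drop M5: the rest still cover every topic — redundant.
Drop M6: budget uncovered — not redundant.
Drop M7: the rest still cover every topic — redundant.
4 redundant: M1, M2, M5, M7.

4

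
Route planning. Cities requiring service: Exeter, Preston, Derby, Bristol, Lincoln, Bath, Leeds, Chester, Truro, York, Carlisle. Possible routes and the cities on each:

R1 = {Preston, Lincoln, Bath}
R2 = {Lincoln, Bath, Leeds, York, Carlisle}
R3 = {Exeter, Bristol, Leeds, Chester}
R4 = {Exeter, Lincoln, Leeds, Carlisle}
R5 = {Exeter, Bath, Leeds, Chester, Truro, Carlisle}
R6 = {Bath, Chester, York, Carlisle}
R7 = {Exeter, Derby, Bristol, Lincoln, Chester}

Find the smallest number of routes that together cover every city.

R1, R2, R5, R7 together cover {Exeter, Preston, Derby, Bristol, Lincoln, Bath, Leeds, Chester, Truro, York, Carlisle} — every city.
No 3 of the 7 routes cover everything (all 35 triples fall short), so 4 is minimum.

4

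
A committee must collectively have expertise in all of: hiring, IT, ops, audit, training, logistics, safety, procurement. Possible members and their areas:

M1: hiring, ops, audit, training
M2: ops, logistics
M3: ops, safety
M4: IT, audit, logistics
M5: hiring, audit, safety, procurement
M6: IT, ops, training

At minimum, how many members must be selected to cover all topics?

3

M1, M4, M5 together cover {hiring, IT, ops, audit, training, logistics, safety, procurement} — every topic.
No 2 of the 6 members cover everything (all 15 pairs fall short), so 3 is minimum.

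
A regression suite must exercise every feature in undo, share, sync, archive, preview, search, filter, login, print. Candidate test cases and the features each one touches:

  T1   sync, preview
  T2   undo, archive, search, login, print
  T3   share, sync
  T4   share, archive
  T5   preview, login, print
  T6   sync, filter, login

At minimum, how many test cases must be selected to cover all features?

T1, T2, T3, T6 together cover {undo, share, sync, archive, preview, search, filter, login, print} — every feature.
No 3 of the 6 test cases cover everything (all 20 triples fall short), so 4 is minimum.

4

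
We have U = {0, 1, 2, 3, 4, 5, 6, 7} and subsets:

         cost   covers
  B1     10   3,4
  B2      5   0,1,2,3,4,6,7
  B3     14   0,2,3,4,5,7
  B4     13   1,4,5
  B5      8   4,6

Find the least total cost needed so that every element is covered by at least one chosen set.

B2, B4 cover every element at cost 5 + 13 = 18.
Any cover uses at least 2 sets; among all covering selections none totals below 18.

18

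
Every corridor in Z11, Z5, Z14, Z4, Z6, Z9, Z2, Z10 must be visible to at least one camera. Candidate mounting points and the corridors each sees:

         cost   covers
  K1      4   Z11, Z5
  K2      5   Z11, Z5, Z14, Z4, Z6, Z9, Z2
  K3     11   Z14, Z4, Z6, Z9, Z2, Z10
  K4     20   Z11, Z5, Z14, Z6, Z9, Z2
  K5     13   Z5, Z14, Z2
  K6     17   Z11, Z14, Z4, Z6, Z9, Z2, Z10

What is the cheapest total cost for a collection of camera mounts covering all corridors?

15

K1, K3 cover every corridor at cost 4 + 11 = 15.
Any cover uses at least 2 camera mounts; among all covering selections none totals below 15.
Greedy by coverage-per-cost would pick K2, K3 for 16 — worse than the optimum 15.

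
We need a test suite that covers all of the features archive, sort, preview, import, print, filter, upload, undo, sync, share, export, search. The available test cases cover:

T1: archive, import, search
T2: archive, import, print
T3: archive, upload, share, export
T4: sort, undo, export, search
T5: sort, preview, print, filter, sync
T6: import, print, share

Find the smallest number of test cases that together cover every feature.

T1, T3, T4, T5 together cover {archive, sort, preview, import, print, filter, upload, undo, sync, share, export, search} — every feature.
No 3 of the 6 test cases cover everything (all 20 triples fall short), so 4 is minimum.

4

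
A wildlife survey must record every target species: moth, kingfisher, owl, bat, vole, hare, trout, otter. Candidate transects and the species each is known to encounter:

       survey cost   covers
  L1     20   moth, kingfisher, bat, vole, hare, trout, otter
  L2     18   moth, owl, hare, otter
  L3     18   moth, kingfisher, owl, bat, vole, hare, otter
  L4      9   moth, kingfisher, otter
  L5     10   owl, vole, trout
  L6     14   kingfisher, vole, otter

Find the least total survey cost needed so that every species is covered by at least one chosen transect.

28

L3, L5 cover every species at survey cost 18 + 10 = 28.
Any cover uses at least 2 transects; among all covering selections none totals below 28.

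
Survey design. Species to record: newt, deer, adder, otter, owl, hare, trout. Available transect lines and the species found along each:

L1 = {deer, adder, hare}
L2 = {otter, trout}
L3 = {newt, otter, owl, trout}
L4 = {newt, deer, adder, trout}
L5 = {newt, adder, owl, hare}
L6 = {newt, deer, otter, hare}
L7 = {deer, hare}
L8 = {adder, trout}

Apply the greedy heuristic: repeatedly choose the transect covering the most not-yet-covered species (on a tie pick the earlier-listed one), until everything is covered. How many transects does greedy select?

2

Pick 1: L3 covers 4 new species (newt, otter, owl, trout).
Pick 2: L1 covers 3 new species (deer, adder, hare).
Greedy uses 2 transects.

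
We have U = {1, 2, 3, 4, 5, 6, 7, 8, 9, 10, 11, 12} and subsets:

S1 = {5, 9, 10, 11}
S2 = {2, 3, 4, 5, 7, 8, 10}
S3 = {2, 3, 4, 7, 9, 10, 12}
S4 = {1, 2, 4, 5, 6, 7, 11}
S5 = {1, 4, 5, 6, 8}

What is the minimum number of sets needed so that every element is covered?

S1, S3, S5 together cover {1, 2, 3, 4, 5, 6, 7, 8, 9, 10, 11, 12} — every element.
No 2 of the 5 sets cover everything (all 10 pairs fall short), so 3 is minimum.

3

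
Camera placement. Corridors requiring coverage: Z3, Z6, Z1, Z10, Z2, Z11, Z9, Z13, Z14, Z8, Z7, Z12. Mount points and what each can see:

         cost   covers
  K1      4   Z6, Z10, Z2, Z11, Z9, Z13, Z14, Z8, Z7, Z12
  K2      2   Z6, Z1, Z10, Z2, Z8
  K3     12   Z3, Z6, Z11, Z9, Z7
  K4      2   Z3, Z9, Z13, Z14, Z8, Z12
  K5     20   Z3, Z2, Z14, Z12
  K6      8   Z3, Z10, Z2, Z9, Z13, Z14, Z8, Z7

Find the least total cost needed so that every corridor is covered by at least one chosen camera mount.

8

K1, K2, K4 cover every corridor at cost 4 + 2 + 2 = 8.
Any cover uses at least 3 camera mounts; among all covering selections none totals below 8.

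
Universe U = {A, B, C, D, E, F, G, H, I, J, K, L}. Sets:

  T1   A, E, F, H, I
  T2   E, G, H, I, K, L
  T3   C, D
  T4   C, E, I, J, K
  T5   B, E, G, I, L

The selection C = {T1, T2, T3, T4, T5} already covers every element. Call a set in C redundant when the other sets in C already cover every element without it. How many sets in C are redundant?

1

Drop T1: A, F uncovered — not redundant.
Drop T2: the rest still cover every element — redundant.
Drop T3: D uncovered — not redundant.
Drop T4: J uncovered — not redundant.
Drop T5: B uncovered — not redundant.
1 redundant: T2.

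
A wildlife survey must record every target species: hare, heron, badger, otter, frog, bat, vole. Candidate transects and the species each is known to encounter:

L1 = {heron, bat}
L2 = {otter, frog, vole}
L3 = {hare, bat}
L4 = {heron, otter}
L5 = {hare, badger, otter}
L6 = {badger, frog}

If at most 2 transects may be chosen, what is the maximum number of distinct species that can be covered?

Choosing L1, L2 covers {heron, otter, frog, bat, vole} — 5 species.
No choice of 2 transects does better; here hare, badger are left uncovered.

5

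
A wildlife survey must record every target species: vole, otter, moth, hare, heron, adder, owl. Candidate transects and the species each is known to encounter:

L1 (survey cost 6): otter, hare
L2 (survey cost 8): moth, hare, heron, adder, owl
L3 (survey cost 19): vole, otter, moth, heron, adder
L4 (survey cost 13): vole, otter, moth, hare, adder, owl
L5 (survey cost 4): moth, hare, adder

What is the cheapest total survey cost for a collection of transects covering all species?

21

L2, L4 cover every species at survey cost 8 + 13 = 21.
Any cover uses at least 2 transects; among all covering selections none totals below 21.
Greedy by coverage-per-survey cost would pick L5, L2, L1, L4 for 31 — worse than the optimum 21.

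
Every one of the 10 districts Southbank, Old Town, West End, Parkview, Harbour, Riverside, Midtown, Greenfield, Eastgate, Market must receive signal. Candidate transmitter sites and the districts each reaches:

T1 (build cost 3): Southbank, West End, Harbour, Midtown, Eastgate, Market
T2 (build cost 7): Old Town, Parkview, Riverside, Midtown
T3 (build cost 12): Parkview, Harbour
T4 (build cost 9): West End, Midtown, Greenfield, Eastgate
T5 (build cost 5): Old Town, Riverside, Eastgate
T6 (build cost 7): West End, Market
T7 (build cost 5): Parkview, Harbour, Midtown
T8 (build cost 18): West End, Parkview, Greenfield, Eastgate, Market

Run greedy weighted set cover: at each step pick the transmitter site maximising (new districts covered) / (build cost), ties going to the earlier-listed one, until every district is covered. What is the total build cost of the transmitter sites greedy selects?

19

Pick 1: T1 adds 6 new (Southbank, West End, Harbour, Midtown, Eastgate, Market) at build cost 3 (ratio 6/3).
Pick 2: T2 adds 3 new (Old Town, Parkview, Riverside) at build cost 7 (ratio 3/7).
Pick 3: T4 adds 1 new (Greenfield) at build cost 9 (ratio 1/9).
Greedy total build cost: 3 + 7 + 9 = 19.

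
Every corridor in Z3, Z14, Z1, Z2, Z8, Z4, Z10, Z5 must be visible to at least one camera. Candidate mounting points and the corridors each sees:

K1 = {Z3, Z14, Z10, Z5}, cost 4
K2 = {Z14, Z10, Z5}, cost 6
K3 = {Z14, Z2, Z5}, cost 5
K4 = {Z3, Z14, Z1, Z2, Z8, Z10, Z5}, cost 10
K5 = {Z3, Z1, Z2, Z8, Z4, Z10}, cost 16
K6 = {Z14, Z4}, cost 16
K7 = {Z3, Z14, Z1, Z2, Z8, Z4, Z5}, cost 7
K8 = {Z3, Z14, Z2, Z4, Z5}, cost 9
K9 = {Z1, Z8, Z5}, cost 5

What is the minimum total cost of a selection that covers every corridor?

K1, K7 cover every corridor at cost 4 + 7 = 11.
Any cover uses at least 2 camera mounts; among all covering selections none totals below 11.

11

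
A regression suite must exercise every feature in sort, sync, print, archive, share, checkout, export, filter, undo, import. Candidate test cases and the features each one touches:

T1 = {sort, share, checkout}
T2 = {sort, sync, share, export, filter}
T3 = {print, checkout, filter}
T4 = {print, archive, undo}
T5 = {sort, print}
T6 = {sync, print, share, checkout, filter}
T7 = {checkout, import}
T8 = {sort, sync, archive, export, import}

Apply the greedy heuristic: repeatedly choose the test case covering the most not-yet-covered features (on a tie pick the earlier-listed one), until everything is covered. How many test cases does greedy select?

Pick 1: T2 covers 5 new features (sort, sync, share, export, filter).
Pick 2: T4 covers 3 new features (print, archive, undo).
Pick 3: T7 covers 2 new features (checkout, import).
Greedy uses 3 test cases.

3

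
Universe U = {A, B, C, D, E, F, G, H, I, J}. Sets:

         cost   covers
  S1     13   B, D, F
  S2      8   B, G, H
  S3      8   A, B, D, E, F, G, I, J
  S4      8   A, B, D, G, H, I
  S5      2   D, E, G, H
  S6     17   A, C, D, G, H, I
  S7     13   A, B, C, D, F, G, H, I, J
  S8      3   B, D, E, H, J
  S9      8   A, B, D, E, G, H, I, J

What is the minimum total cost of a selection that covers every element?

S5, S7 cover every element at cost 2 + 13 = 15.
Any cover uses at least 2 sets; among all covering selections none totals below 15.
Greedy by coverage-per-cost would pick S5, S8, S3, S7 for 26 — worse than the optimum 15.

15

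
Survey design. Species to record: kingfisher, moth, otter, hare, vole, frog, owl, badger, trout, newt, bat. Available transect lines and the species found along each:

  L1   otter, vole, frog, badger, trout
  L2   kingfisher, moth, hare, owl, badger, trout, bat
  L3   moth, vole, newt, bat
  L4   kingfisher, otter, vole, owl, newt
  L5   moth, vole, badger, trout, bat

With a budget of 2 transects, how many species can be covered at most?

Choosing L1, L2 covers {kingfisher, moth, otter, hare, vole, frog, owl, badger, trout, bat} — 10 species.
No choice of 2 transects does better; here newt is left uncovered.

10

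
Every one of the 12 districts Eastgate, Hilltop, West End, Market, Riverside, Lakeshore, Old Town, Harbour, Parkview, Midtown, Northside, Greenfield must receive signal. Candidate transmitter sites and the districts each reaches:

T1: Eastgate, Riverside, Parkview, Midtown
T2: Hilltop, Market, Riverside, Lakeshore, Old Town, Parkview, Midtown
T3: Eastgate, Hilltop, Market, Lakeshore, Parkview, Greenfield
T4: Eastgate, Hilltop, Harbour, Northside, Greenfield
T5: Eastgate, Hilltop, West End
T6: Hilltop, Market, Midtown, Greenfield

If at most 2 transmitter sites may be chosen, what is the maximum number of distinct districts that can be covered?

Choosing T2, T4 covers {Eastgate, Hilltop, Market, Riverside, Lakeshore, Old Town, Harbour, Parkview, Midtown, Northside, Greenfield} — 11 districts.
No choice of 2 transmitter sites does better; here West End is left uncovered.

11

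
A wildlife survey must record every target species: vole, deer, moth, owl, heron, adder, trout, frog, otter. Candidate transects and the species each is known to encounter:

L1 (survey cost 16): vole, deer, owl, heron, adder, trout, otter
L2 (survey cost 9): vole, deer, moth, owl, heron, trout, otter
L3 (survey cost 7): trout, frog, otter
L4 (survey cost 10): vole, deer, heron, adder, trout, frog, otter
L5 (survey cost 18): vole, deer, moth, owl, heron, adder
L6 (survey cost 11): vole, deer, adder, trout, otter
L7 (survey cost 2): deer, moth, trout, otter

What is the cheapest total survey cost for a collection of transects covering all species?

L2, L4 cover every species at survey cost 9 + 10 = 19.
Any cover uses at least 2 transects; among all covering selections none totals below 19.
Greedy by coverage-per-survey cost would pick L7, L4, L2 for 21 — worse than the optimum 19.

19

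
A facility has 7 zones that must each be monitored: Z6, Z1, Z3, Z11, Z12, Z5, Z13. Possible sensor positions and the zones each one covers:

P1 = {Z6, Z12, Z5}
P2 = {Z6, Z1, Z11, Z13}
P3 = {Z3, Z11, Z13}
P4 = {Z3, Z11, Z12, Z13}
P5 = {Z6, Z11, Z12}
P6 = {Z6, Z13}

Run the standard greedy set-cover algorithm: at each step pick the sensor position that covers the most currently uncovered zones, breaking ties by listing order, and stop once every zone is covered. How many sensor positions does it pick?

3

Pick 1: P2 covers 4 new zones (Z6, Z1, Z11, Z13).
Pick 2: P1 covers 2 new zones (Z12, Z5).
Pick 3: P3 covers 1 new zones (Z3).
Greedy uses 3 sensor positions.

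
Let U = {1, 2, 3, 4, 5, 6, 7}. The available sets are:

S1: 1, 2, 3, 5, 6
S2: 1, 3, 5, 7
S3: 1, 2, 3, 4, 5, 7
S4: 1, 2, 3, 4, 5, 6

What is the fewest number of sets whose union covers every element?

S1, S3 together cover {1, 2, 3, 4, 5, 6, 7} — every element.
No single set contains all 7 elements, so 2 is optimal.

2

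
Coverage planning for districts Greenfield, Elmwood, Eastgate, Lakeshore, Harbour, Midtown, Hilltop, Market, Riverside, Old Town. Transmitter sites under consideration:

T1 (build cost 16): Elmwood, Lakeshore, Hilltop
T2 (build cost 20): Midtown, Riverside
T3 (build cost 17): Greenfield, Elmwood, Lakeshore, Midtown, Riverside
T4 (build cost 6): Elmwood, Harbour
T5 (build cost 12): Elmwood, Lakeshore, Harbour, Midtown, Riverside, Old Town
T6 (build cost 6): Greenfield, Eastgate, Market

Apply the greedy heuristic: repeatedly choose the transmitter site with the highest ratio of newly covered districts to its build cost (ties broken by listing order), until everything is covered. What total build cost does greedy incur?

34

Pick 1: T5 adds 6 new (Elmwood, Lakeshore, Harbour, Midtown, Riverside, Old Town) at build cost 12 (ratio 6/12).
Pick 2: T6 adds 3 new (Greenfield, Eastgate, Market) at build cost 6 (ratio 3/6).
Pick 3: T1 adds 1 new (Hilltop) at build cost 16 (ratio 1/16).
Greedy total build cost: 12 + 6 + 16 = 34.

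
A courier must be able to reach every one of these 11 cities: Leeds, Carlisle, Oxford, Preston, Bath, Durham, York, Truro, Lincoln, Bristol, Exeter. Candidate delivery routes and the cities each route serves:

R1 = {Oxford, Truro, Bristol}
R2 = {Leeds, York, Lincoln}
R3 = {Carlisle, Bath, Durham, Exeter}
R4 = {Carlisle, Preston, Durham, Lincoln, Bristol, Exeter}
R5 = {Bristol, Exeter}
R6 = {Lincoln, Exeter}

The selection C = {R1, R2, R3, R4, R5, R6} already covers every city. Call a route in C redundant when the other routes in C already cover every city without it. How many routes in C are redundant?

Drop R1: Oxford, Truro uncovered — not redundant.
Drop R2: Leeds, York uncovered — not redundant.
Drop R3: Bath uncovered — not redundant.
Drop R4: Preston uncovered — not redundant.
Drop R5: the rest still cover every city — redundant.
Drop R6: the rest still cover every city — redundant.
2 redundant: R5, R6.

2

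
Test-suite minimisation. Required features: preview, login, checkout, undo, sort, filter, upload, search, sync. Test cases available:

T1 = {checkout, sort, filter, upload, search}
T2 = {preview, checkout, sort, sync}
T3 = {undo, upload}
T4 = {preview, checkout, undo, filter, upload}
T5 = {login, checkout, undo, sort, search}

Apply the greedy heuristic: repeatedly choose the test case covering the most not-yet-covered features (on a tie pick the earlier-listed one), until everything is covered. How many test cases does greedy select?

3

Pick 1: T1 covers 5 new features (checkout, sort, filter, upload, search).
Pick 2: T2 covers 2 new features (preview, sync).
Pick 3: T5 covers 2 new features (login, undo).
Greedy uses 3 test cases.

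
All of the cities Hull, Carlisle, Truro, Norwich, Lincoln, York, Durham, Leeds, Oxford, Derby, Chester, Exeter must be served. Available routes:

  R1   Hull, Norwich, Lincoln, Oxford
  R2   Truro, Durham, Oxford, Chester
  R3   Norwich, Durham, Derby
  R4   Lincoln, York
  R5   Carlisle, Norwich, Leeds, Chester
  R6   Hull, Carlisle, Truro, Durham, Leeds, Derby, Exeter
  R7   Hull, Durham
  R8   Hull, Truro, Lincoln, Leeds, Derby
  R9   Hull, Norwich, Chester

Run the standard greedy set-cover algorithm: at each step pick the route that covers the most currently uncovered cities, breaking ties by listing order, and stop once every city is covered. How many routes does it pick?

Pick 1: R6 covers 7 new cities (Hull, Carlisle, Truro, Durham, Leeds, Derby, Exeter).
Pick 2: R1 covers 3 new cities (Norwich, Lincoln, Oxford).
Pick 3: R2 covers 1 new cities (Chester).
Pick 4: R4 covers 1 new cities (York).
Greedy uses 4 routes.

4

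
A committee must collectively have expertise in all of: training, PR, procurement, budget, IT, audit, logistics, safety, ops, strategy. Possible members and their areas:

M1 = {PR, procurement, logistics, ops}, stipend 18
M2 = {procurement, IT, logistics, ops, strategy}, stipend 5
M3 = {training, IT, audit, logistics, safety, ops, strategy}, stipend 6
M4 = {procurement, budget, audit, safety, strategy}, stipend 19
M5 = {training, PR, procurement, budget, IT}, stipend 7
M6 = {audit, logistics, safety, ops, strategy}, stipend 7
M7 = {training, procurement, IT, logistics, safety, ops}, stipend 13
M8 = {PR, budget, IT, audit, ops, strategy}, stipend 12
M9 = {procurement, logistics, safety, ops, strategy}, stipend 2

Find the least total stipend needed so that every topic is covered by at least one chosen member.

13

M3, M5 cover every topic at stipend 6 + 7 = 13.
Any cover uses at least 2 members; among all covering selections none totals below 13.
Greedy by coverage-per-stipend would pick M9, M5, M3 for 15 — worse than the optimum 13.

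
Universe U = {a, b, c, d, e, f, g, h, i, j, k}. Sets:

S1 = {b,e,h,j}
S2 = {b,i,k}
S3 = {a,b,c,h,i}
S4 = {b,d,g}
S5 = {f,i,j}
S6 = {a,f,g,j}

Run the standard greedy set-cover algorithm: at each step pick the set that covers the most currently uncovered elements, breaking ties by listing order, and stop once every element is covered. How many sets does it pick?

5

Pick 1: S3 covers 5 new elements (a, b, c, h, i).
Pick 2: S6 covers 3 new elements (f, g, j).
Pick 3: S1 covers 1 new elements (e).
Pick 4: S2 covers 1 new elements (k).
Pick 5: S4 covers 1 new elements (d).
Greedy uses 5 sets.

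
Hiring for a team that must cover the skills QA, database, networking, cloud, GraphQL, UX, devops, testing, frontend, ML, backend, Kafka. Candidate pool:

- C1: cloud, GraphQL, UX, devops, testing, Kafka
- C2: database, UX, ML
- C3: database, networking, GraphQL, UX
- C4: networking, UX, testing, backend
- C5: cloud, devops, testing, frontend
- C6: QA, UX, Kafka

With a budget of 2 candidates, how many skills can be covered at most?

8

Choosing C1, C2 covers {database, cloud, GraphQL, UX, devops, testing, ML, Kafka} — 8 skills.
No choice of 2 candidates does better; here QA, networking, frontend, backend are left uncovered.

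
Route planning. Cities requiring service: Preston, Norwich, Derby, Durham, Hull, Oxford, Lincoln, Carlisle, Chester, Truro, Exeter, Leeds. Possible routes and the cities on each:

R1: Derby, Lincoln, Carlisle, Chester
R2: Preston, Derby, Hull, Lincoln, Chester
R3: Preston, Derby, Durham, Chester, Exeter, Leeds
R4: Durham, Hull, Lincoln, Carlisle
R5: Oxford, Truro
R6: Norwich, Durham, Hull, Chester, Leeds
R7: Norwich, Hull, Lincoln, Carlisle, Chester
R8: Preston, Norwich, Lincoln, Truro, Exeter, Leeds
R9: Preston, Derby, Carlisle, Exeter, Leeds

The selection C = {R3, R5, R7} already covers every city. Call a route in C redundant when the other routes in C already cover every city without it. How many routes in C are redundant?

0

Drop R3: Preston, Derby, Durham, Exeter, … uncovered — not redundant.
Drop R5: Oxford, Truro uncovered — not redundant.
Drop R7: Norwich, Hull, Lincoln, Carlisle uncovered — not redundant.
None of the routes in C is redundant.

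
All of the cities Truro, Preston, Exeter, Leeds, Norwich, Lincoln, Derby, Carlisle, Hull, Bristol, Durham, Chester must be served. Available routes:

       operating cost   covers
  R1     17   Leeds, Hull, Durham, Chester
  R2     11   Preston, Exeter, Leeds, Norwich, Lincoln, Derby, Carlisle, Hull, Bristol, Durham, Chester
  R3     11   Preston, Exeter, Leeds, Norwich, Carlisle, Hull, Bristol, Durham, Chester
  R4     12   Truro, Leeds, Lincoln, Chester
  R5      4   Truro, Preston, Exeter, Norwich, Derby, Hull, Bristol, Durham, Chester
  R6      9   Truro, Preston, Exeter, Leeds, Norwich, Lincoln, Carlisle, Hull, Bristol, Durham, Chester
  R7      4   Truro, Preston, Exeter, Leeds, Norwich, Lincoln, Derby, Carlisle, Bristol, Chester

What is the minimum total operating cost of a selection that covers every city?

8

R5, R7 cover every city at operating cost 4 + 4 = 8.
Any cover uses at least 2 routes; among all covering selections none totals below 8.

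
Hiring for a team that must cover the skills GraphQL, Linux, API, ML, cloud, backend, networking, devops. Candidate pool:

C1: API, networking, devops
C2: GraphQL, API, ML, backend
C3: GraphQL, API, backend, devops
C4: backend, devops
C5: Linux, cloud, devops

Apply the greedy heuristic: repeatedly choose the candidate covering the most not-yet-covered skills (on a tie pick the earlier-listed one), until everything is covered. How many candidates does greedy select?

3

Pick 1: C2 covers 4 new skills (GraphQL, API, ML, backend).
Pick 2: C5 covers 3 new skills (Linux, cloud, devops).
Pick 3: C1 covers 1 new skills (networking).
Greedy uses 3 candidates.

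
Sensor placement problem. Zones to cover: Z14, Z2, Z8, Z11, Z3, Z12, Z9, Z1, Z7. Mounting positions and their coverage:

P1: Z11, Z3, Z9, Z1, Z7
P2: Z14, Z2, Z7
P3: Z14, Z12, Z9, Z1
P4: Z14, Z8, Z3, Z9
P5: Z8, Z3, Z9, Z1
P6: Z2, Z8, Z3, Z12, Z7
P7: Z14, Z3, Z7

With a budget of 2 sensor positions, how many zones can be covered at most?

8

Choosing P1, P6 covers {Z2, Z8, Z11, Z3, Z12, Z9, Z1, Z7} — 8 zones.
No choice of 2 sensor positions does better; here Z14 is left uncovered.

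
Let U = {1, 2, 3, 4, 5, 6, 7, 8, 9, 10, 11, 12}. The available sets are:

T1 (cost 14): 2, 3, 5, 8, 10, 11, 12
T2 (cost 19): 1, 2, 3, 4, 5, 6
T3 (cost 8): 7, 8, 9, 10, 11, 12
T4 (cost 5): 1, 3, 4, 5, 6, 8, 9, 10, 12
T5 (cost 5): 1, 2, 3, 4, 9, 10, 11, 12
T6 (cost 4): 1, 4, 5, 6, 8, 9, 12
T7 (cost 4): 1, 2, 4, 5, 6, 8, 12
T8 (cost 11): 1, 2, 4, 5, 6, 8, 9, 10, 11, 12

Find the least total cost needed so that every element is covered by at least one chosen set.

T3, T4, T7 cover every element at cost 8 + 5 + 4 = 17.
Any cover uses at least 2 sets; among all covering selections none totals below 17.

17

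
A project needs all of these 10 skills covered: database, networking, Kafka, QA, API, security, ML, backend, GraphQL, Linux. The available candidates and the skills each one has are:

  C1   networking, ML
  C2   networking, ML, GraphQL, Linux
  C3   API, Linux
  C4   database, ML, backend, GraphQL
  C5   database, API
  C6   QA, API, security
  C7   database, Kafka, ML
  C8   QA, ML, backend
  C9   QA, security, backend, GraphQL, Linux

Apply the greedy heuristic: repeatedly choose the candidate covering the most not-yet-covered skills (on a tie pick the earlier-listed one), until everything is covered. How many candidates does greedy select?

Pick 1: C9 covers 5 new skills (QA, security, backend, GraphQL, Linux).
Pick 2: C7 covers 3 new skills (database, Kafka, ML).
Pick 3: C1 covers 1 new skills (networking).
Pick 4: C3 covers 1 new skills (API).
Greedy uses 4 candidates.

4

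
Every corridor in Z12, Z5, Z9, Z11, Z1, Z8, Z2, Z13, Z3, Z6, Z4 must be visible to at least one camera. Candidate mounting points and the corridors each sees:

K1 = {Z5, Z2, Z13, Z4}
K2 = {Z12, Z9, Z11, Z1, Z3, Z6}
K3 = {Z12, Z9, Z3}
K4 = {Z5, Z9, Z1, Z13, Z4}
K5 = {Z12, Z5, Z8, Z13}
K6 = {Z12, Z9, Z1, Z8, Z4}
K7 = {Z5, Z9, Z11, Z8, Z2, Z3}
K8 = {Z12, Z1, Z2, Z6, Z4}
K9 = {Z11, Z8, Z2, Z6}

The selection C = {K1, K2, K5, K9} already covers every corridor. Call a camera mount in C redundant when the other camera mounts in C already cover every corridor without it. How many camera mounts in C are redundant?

2

Drop K1: Z4 uncovered — not redundant.
Drop K2: Z9, Z1, Z3 uncovered — not redundant.
Drop K5: the rest still cover every corridor — redundant.
Drop K9: the rest still cover every corridor — redundant.
2 redundant: K5, K9.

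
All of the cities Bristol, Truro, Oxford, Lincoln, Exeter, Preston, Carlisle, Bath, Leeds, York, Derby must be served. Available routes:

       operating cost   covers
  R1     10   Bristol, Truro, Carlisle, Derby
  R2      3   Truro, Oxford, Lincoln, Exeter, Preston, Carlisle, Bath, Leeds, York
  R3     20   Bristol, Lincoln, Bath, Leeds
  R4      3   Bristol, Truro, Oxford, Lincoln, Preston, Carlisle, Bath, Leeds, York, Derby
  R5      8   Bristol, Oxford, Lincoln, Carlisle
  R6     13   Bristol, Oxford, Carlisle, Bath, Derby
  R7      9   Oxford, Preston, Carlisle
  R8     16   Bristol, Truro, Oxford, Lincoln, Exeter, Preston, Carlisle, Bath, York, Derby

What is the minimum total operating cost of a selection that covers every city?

R2, R4 cover every city at operating cost 3 + 3 = 6.
Any cover uses at least 2 routes; among all covering selections none totals below 6.

6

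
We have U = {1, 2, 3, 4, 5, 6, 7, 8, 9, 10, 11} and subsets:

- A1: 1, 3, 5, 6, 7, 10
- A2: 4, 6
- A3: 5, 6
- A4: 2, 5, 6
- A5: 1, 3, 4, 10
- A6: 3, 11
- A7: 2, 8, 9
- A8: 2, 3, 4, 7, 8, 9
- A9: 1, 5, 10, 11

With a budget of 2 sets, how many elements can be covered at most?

Choosing A1, A8 covers {1, 2, 3, 4, 5, 6, 7, 8, 9, 10} — 10 elements.
No choice of 2 sets does better; here 11 is left uncovered.

10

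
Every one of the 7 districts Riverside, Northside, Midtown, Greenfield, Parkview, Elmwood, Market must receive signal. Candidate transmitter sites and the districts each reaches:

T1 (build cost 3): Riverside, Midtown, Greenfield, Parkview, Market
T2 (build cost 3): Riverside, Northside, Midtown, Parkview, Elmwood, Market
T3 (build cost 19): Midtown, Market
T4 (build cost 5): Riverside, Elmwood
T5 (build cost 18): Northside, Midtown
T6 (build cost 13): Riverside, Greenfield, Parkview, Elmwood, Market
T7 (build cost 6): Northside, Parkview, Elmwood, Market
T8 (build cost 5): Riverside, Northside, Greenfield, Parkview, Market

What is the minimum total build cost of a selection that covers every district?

6

T1, T2 cover every district at build cost 3 + 3 = 6.
Any cover uses at least 2 transmitter sites; among all covering selections none totals below 6.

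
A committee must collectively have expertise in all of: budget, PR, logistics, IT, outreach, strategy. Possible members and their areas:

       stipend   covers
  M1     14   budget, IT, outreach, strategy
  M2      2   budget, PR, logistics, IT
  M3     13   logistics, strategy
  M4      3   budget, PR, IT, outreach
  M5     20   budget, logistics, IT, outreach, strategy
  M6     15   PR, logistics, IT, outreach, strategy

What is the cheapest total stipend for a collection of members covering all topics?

M1, M2 cover every topic at stipend 14 + 2 = 16.
Any cover uses at least 2 members; among all covering selections none totals below 16.

16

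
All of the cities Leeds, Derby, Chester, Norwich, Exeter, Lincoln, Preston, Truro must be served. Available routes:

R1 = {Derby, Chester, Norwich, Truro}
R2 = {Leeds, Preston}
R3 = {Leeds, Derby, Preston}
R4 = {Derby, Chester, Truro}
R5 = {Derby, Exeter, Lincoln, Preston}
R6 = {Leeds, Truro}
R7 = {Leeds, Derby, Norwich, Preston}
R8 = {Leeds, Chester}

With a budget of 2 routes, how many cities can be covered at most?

7

Choosing R1, R5 covers {Derby, Chester, Norwich, Exeter, Lincoln, Preston, Truro} — 7 cities.
No choice of 2 routes does better; here Leeds is left uncovered.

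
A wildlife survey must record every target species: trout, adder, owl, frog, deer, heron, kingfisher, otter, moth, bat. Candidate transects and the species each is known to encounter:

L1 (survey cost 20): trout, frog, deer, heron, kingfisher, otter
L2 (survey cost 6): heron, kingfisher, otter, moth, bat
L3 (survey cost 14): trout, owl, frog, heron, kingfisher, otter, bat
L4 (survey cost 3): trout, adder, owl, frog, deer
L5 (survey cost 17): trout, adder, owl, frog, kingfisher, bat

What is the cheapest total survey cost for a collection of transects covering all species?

L2, L4 cover every species at survey cost 6 + 3 = 9.
Any cover uses at least 2 transects; among all covering selections none totals below 9.

9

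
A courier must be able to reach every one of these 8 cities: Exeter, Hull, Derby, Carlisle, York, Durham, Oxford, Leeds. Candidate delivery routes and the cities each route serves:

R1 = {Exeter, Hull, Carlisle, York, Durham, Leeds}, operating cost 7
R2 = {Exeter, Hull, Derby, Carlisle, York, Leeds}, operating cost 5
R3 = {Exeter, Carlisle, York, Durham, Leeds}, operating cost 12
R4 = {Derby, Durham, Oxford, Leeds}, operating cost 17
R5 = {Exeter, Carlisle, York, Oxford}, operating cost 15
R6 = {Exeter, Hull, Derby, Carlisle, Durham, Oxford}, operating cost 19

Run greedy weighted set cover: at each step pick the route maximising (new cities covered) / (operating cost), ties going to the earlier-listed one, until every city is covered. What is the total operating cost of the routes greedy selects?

Pick 1: R2 adds 6 new (Exeter, Hull, Derby, Carlisle, York, Leeds) at operating cost 5 (ratio 6/5).
Pick 2: R1 adds 1 new (Durham) at operating cost 7 (ratio 1/7).
Pick 3: R5 adds 1 new (Oxford) at operating cost 15 (ratio 1/15).
Greedy total operating cost: 5 + 7 + 15 = 27. (The true optimum is 22, so greedy overshoots here.)

27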